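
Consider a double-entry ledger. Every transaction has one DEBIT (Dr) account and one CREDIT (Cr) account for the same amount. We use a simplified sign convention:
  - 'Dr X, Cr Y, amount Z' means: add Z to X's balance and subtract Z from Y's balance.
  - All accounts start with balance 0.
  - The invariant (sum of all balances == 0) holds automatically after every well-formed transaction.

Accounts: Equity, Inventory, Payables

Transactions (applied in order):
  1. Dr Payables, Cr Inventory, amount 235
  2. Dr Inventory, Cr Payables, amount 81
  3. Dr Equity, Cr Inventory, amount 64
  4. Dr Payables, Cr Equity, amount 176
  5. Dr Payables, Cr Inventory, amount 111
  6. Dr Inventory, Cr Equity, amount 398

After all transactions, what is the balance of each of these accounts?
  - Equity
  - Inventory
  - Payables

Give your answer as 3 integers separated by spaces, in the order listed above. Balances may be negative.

After txn 1 (Dr Payables, Cr Inventory, amount 235): Inventory=-235 Payables=235
After txn 2 (Dr Inventory, Cr Payables, amount 81): Inventory=-154 Payables=154
After txn 3 (Dr Equity, Cr Inventory, amount 64): Equity=64 Inventory=-218 Payables=154
After txn 4 (Dr Payables, Cr Equity, amount 176): Equity=-112 Inventory=-218 Payables=330
After txn 5 (Dr Payables, Cr Inventory, amount 111): Equity=-112 Inventory=-329 Payables=441
After txn 6 (Dr Inventory, Cr Equity, amount 398): Equity=-510 Inventory=69 Payables=441

Answer: -510 69 441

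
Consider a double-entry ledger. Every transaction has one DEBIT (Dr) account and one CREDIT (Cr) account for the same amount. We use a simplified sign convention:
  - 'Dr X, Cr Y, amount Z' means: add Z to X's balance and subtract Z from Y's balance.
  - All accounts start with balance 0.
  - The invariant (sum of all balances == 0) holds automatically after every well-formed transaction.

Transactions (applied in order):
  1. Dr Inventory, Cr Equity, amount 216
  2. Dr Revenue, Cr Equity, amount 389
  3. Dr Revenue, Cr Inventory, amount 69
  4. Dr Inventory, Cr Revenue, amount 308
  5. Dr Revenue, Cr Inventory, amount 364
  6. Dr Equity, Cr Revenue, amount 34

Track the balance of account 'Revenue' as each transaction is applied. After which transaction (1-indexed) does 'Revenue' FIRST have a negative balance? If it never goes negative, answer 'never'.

After txn 1: Revenue=0
After txn 2: Revenue=389
After txn 3: Revenue=458
After txn 4: Revenue=150
After txn 5: Revenue=514
After txn 6: Revenue=480

Answer: never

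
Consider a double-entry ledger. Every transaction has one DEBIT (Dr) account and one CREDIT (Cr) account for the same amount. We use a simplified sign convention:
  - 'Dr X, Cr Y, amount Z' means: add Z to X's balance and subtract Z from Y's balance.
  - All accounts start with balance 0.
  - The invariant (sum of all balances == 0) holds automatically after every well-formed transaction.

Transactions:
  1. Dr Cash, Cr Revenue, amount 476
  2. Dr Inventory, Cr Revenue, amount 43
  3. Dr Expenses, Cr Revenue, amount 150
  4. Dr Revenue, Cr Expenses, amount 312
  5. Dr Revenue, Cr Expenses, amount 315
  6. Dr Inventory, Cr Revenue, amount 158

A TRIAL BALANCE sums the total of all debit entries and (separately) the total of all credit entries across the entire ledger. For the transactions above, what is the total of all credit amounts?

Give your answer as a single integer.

Txn 1: credit+=476
Txn 2: credit+=43
Txn 3: credit+=150
Txn 4: credit+=312
Txn 5: credit+=315
Txn 6: credit+=158
Total credits = 1454

Answer: 1454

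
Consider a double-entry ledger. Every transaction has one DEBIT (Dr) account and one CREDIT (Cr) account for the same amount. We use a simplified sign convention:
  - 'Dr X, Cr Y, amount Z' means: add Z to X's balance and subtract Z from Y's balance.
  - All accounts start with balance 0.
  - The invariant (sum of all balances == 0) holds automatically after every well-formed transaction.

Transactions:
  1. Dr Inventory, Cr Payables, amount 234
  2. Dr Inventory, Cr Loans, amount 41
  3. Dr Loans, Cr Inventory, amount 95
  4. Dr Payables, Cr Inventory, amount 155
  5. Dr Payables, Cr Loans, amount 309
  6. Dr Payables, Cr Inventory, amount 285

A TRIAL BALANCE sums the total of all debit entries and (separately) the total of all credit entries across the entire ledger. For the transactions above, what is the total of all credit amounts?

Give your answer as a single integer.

Answer: 1119

Derivation:
Txn 1: credit+=234
Txn 2: credit+=41
Txn 3: credit+=95
Txn 4: credit+=155
Txn 5: credit+=309
Txn 6: credit+=285
Total credits = 1119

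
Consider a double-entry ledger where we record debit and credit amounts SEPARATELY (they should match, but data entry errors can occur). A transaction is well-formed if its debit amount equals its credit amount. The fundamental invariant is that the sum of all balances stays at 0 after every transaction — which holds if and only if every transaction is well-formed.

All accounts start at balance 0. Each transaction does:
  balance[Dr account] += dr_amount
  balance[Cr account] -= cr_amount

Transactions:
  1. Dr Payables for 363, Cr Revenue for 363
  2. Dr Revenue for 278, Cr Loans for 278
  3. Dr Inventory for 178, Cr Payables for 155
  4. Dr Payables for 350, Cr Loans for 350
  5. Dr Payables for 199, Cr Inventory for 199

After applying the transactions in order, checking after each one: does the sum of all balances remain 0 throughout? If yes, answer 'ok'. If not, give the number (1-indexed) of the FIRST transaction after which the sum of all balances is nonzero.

After txn 1: dr=363 cr=363 sum_balances=0
After txn 2: dr=278 cr=278 sum_balances=0
After txn 3: dr=178 cr=155 sum_balances=23
After txn 4: dr=350 cr=350 sum_balances=23
After txn 5: dr=199 cr=199 sum_balances=23

Answer: 3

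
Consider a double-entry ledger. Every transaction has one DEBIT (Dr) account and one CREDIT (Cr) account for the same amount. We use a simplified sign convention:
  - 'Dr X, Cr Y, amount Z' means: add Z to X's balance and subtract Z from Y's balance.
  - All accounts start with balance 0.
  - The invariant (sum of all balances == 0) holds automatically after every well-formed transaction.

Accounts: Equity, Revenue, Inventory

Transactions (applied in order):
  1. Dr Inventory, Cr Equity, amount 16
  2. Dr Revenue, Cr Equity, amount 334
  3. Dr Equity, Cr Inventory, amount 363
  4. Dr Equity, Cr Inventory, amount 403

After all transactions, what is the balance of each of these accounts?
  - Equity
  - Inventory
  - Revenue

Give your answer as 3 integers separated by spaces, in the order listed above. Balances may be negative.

After txn 1 (Dr Inventory, Cr Equity, amount 16): Equity=-16 Inventory=16
After txn 2 (Dr Revenue, Cr Equity, amount 334): Equity=-350 Inventory=16 Revenue=334
After txn 3 (Dr Equity, Cr Inventory, amount 363): Equity=13 Inventory=-347 Revenue=334
After txn 4 (Dr Equity, Cr Inventory, amount 403): Equity=416 Inventory=-750 Revenue=334

Answer: 416 -750 334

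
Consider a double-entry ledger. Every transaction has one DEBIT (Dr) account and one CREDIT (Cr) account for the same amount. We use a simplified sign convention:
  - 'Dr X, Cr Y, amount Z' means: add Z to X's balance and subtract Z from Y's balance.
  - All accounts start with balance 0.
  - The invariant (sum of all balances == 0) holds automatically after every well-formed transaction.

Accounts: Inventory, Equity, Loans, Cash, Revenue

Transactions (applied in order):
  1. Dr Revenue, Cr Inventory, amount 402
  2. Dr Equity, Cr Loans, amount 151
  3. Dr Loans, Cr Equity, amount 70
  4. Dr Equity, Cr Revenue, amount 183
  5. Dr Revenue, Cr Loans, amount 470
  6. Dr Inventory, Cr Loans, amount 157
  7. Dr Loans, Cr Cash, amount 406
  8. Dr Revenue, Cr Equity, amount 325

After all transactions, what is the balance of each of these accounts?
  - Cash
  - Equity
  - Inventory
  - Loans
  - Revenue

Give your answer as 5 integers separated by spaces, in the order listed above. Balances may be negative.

After txn 1 (Dr Revenue, Cr Inventory, amount 402): Inventory=-402 Revenue=402
After txn 2 (Dr Equity, Cr Loans, amount 151): Equity=151 Inventory=-402 Loans=-151 Revenue=402
After txn 3 (Dr Loans, Cr Equity, amount 70): Equity=81 Inventory=-402 Loans=-81 Revenue=402
After txn 4 (Dr Equity, Cr Revenue, amount 183): Equity=264 Inventory=-402 Loans=-81 Revenue=219
After txn 5 (Dr Revenue, Cr Loans, amount 470): Equity=264 Inventory=-402 Loans=-551 Revenue=689
After txn 6 (Dr Inventory, Cr Loans, amount 157): Equity=264 Inventory=-245 Loans=-708 Revenue=689
After txn 7 (Dr Loans, Cr Cash, amount 406): Cash=-406 Equity=264 Inventory=-245 Loans=-302 Revenue=689
After txn 8 (Dr Revenue, Cr Equity, amount 325): Cash=-406 Equity=-61 Inventory=-245 Loans=-302 Revenue=1014

Answer: -406 -61 -245 -302 1014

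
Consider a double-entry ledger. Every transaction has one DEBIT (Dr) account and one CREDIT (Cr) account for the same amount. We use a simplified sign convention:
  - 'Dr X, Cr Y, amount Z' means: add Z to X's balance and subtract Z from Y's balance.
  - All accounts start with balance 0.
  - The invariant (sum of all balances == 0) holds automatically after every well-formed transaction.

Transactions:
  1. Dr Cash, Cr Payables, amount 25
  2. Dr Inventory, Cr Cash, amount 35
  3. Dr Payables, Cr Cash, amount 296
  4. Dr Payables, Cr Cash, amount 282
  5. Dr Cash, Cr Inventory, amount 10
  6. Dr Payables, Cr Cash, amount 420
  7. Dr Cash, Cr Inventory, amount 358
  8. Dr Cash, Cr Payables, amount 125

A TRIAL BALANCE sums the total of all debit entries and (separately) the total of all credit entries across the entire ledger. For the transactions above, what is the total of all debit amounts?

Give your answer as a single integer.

Txn 1: debit+=25
Txn 2: debit+=35
Txn 3: debit+=296
Txn 4: debit+=282
Txn 5: debit+=10
Txn 6: debit+=420
Txn 7: debit+=358
Txn 8: debit+=125
Total debits = 1551

Answer: 1551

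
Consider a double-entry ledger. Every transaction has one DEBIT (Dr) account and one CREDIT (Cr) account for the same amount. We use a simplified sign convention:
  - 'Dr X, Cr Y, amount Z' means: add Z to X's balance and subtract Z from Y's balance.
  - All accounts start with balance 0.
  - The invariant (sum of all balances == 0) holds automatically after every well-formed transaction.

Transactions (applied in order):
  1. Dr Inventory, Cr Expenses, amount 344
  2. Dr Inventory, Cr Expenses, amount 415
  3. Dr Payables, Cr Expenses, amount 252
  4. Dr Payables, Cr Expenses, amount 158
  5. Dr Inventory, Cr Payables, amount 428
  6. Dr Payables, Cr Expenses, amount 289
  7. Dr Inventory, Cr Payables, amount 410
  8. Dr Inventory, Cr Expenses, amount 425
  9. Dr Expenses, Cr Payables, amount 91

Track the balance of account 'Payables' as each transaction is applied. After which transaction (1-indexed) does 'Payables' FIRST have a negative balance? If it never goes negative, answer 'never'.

Answer: 5

Derivation:
After txn 1: Payables=0
After txn 2: Payables=0
After txn 3: Payables=252
After txn 4: Payables=410
After txn 5: Payables=-18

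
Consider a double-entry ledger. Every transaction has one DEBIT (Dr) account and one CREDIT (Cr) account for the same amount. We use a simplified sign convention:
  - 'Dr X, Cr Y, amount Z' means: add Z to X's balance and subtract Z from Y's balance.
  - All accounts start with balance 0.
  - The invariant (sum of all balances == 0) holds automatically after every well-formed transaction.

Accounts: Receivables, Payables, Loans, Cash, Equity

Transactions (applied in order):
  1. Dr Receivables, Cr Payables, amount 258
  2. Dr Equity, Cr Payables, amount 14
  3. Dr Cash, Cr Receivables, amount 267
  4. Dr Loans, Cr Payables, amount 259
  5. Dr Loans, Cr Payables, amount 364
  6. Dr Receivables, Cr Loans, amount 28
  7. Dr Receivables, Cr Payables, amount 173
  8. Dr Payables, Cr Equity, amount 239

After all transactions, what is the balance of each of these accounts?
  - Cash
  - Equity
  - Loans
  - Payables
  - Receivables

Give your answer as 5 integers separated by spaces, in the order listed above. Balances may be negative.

Answer: 267 -225 595 -829 192

Derivation:
After txn 1 (Dr Receivables, Cr Payables, amount 258): Payables=-258 Receivables=258
After txn 2 (Dr Equity, Cr Payables, amount 14): Equity=14 Payables=-272 Receivables=258
After txn 3 (Dr Cash, Cr Receivables, amount 267): Cash=267 Equity=14 Payables=-272 Receivables=-9
After txn 4 (Dr Loans, Cr Payables, amount 259): Cash=267 Equity=14 Loans=259 Payables=-531 Receivables=-9
After txn 5 (Dr Loans, Cr Payables, amount 364): Cash=267 Equity=14 Loans=623 Payables=-895 Receivables=-9
After txn 6 (Dr Receivables, Cr Loans, amount 28): Cash=267 Equity=14 Loans=595 Payables=-895 Receivables=19
After txn 7 (Dr Receivables, Cr Payables, amount 173): Cash=267 Equity=14 Loans=595 Payables=-1068 Receivables=192
After txn 8 (Dr Payables, Cr Equity, amount 239): Cash=267 Equity=-225 Loans=595 Payables=-829 Receivables=192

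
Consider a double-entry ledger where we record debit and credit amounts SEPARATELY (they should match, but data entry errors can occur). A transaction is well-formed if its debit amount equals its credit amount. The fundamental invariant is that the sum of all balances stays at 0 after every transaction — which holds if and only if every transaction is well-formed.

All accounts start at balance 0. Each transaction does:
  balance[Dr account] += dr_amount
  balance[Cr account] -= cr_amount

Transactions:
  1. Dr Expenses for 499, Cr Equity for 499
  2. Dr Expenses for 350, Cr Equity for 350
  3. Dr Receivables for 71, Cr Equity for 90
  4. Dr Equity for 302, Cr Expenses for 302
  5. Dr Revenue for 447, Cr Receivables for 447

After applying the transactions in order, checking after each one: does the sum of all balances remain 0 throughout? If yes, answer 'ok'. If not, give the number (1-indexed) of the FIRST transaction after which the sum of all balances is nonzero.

Answer: 3

Derivation:
After txn 1: dr=499 cr=499 sum_balances=0
After txn 2: dr=350 cr=350 sum_balances=0
After txn 3: dr=71 cr=90 sum_balances=-19
After txn 4: dr=302 cr=302 sum_balances=-19
After txn 5: dr=447 cr=447 sum_balances=-19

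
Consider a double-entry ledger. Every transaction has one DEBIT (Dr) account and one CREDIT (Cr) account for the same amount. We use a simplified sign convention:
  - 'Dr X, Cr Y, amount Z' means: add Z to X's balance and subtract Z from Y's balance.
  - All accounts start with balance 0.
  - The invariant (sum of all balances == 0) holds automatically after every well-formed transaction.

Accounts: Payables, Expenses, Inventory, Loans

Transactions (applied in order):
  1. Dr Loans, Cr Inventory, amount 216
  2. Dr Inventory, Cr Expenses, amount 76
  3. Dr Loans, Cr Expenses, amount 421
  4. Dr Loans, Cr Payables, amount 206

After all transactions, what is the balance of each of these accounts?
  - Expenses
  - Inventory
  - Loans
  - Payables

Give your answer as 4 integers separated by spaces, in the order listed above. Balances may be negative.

Answer: -497 -140 843 -206

Derivation:
After txn 1 (Dr Loans, Cr Inventory, amount 216): Inventory=-216 Loans=216
After txn 2 (Dr Inventory, Cr Expenses, amount 76): Expenses=-76 Inventory=-140 Loans=216
After txn 3 (Dr Loans, Cr Expenses, amount 421): Expenses=-497 Inventory=-140 Loans=637
After txn 4 (Dr Loans, Cr Payables, amount 206): Expenses=-497 Inventory=-140 Loans=843 Payables=-206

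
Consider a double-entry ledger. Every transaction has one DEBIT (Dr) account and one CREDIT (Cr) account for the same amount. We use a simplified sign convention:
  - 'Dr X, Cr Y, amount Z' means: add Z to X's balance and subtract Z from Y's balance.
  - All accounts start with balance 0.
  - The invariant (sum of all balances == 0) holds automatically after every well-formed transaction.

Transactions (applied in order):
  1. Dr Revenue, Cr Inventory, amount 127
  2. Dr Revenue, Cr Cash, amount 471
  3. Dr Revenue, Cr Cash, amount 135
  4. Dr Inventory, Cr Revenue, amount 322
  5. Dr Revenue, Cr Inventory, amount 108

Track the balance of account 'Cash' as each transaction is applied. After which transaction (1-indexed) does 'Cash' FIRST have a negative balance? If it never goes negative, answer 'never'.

Answer: 2

Derivation:
After txn 1: Cash=0
After txn 2: Cash=-471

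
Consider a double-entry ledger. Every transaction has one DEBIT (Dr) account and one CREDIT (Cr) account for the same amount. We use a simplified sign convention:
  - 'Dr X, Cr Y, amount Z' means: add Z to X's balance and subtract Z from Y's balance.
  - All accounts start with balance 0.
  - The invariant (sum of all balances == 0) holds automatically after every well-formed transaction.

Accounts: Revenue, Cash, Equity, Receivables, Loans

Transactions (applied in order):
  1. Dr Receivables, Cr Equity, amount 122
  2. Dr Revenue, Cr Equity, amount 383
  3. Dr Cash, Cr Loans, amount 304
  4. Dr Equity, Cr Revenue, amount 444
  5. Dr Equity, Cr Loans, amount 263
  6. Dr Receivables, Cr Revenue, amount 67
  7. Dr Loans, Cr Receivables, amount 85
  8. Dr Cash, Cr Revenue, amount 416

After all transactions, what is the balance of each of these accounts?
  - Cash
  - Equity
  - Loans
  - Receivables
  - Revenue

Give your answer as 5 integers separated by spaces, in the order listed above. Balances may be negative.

After txn 1 (Dr Receivables, Cr Equity, amount 122): Equity=-122 Receivables=122
After txn 2 (Dr Revenue, Cr Equity, amount 383): Equity=-505 Receivables=122 Revenue=383
After txn 3 (Dr Cash, Cr Loans, amount 304): Cash=304 Equity=-505 Loans=-304 Receivables=122 Revenue=383
After txn 4 (Dr Equity, Cr Revenue, amount 444): Cash=304 Equity=-61 Loans=-304 Receivables=122 Revenue=-61
After txn 5 (Dr Equity, Cr Loans, amount 263): Cash=304 Equity=202 Loans=-567 Receivables=122 Revenue=-61
After txn 6 (Dr Receivables, Cr Revenue, amount 67): Cash=304 Equity=202 Loans=-567 Receivables=189 Revenue=-128
After txn 7 (Dr Loans, Cr Receivables, amount 85): Cash=304 Equity=202 Loans=-482 Receivables=104 Revenue=-128
After txn 8 (Dr Cash, Cr Revenue, amount 416): Cash=720 Equity=202 Loans=-482 Receivables=104 Revenue=-544

Answer: 720 202 -482 104 -544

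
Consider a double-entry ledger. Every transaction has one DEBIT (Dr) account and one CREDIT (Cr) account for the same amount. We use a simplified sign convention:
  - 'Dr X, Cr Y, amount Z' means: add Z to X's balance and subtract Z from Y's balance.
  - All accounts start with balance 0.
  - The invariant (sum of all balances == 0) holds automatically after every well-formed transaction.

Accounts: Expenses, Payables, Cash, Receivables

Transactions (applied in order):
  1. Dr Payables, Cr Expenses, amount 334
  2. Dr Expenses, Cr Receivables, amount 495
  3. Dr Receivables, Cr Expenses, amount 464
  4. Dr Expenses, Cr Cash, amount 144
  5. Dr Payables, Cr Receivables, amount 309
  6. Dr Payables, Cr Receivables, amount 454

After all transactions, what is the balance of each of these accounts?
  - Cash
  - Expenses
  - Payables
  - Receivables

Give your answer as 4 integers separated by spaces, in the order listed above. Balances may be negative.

Answer: -144 -159 1097 -794

Derivation:
After txn 1 (Dr Payables, Cr Expenses, amount 334): Expenses=-334 Payables=334
After txn 2 (Dr Expenses, Cr Receivables, amount 495): Expenses=161 Payables=334 Receivables=-495
After txn 3 (Dr Receivables, Cr Expenses, amount 464): Expenses=-303 Payables=334 Receivables=-31
After txn 4 (Dr Expenses, Cr Cash, amount 144): Cash=-144 Expenses=-159 Payables=334 Receivables=-31
After txn 5 (Dr Payables, Cr Receivables, amount 309): Cash=-144 Expenses=-159 Payables=643 Receivables=-340
After txn 6 (Dr Payables, Cr Receivables, amount 454): Cash=-144 Expenses=-159 Payables=1097 Receivables=-794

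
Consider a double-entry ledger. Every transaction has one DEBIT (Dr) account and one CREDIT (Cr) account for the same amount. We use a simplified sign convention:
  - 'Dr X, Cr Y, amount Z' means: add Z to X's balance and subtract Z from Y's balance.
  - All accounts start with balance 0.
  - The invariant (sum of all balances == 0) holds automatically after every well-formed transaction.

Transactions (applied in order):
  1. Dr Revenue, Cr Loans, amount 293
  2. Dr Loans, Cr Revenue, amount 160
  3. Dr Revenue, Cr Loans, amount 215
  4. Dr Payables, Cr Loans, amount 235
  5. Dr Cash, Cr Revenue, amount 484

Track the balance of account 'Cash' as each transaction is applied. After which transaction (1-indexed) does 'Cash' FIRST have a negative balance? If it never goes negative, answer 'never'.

After txn 1: Cash=0
After txn 2: Cash=0
After txn 3: Cash=0
After txn 4: Cash=0
After txn 5: Cash=484

Answer: never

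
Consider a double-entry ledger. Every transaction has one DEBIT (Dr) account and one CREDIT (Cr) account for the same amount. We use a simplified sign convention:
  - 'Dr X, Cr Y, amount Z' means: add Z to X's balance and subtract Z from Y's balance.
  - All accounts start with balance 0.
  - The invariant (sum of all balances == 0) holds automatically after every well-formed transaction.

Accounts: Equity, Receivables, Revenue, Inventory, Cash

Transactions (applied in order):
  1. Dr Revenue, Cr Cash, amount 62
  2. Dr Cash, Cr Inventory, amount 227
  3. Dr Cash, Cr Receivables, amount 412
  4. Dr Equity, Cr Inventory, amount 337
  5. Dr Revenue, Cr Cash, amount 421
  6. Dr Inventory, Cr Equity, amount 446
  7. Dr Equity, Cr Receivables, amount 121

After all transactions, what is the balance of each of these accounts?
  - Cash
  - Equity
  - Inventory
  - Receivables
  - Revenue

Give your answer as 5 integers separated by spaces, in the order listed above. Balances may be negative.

Answer: 156 12 -118 -533 483

Derivation:
After txn 1 (Dr Revenue, Cr Cash, amount 62): Cash=-62 Revenue=62
After txn 2 (Dr Cash, Cr Inventory, amount 227): Cash=165 Inventory=-227 Revenue=62
After txn 3 (Dr Cash, Cr Receivables, amount 412): Cash=577 Inventory=-227 Receivables=-412 Revenue=62
After txn 4 (Dr Equity, Cr Inventory, amount 337): Cash=577 Equity=337 Inventory=-564 Receivables=-412 Revenue=62
After txn 5 (Dr Revenue, Cr Cash, amount 421): Cash=156 Equity=337 Inventory=-564 Receivables=-412 Revenue=483
After txn 6 (Dr Inventory, Cr Equity, amount 446): Cash=156 Equity=-109 Inventory=-118 Receivables=-412 Revenue=483
After txn 7 (Dr Equity, Cr Receivables, amount 121): Cash=156 Equity=12 Inventory=-118 Receivables=-533 Revenue=483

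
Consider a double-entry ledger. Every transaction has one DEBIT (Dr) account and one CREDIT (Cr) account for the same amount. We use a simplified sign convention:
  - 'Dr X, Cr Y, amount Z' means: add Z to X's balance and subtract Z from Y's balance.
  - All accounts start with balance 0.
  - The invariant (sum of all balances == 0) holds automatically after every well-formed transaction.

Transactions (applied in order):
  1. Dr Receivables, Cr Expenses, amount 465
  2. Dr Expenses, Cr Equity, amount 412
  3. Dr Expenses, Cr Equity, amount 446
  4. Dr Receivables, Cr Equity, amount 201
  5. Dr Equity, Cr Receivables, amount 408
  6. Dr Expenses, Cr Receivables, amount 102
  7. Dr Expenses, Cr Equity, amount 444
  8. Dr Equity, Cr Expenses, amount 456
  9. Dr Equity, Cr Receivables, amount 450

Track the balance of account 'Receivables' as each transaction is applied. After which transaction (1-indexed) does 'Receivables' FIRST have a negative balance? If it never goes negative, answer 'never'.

After txn 1: Receivables=465
After txn 2: Receivables=465
After txn 3: Receivables=465
After txn 4: Receivables=666
After txn 5: Receivables=258
After txn 6: Receivables=156
After txn 7: Receivables=156
After txn 8: Receivables=156
After txn 9: Receivables=-294

Answer: 9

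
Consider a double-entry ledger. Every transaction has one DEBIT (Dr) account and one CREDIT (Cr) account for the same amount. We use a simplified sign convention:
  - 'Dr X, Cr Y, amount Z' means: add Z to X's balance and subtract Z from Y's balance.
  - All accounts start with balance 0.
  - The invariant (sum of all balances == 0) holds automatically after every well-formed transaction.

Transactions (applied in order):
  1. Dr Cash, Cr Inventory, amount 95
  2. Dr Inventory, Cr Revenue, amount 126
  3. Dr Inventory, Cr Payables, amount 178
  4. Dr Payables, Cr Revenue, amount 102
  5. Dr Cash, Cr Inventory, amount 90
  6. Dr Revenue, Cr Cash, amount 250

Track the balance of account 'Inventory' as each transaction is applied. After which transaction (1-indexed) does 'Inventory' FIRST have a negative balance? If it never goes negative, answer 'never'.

Answer: 1

Derivation:
After txn 1: Inventory=-95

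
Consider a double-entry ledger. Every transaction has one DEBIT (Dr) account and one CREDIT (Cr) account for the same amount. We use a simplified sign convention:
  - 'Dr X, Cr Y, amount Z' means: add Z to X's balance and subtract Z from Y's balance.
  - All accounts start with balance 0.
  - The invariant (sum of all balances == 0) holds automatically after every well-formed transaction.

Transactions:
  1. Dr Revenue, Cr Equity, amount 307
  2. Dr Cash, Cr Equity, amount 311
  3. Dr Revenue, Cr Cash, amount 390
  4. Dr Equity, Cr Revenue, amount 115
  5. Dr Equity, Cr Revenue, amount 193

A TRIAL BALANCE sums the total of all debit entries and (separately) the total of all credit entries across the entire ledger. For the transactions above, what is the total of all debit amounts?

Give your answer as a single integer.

Txn 1: debit+=307
Txn 2: debit+=311
Txn 3: debit+=390
Txn 4: debit+=115
Txn 5: debit+=193
Total debits = 1316

Answer: 1316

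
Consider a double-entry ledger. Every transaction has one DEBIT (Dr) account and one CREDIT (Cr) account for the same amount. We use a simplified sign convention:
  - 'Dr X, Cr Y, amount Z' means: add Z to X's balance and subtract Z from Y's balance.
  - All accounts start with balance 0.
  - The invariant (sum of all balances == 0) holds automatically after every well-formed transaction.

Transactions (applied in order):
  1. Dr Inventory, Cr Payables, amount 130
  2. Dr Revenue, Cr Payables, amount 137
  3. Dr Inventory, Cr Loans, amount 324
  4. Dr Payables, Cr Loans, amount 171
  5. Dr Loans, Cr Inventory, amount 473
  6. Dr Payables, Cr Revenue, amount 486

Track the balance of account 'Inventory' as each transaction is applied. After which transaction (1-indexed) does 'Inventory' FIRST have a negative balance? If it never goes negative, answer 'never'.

Answer: 5

Derivation:
After txn 1: Inventory=130
After txn 2: Inventory=130
After txn 3: Inventory=454
After txn 4: Inventory=454
After txn 5: Inventory=-19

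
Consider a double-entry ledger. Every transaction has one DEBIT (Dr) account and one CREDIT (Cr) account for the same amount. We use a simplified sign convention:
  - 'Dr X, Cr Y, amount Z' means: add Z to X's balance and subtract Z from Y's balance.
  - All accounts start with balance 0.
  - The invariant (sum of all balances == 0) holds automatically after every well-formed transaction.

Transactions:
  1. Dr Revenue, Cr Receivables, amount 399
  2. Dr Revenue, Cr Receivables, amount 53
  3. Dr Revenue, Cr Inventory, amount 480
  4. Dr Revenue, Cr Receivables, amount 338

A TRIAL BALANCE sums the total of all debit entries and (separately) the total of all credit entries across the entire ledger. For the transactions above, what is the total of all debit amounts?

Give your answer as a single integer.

Txn 1: debit+=399
Txn 2: debit+=53
Txn 3: debit+=480
Txn 4: debit+=338
Total debits = 1270

Answer: 1270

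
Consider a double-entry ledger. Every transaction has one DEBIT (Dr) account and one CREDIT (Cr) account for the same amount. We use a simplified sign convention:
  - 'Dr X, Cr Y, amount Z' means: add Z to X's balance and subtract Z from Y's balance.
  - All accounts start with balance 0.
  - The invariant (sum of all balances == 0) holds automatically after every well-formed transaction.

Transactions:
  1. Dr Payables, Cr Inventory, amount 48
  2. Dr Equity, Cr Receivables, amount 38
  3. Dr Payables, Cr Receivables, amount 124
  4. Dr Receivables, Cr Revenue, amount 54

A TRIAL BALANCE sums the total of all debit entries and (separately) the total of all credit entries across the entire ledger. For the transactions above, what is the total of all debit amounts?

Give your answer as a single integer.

Answer: 264

Derivation:
Txn 1: debit+=48
Txn 2: debit+=38
Txn 3: debit+=124
Txn 4: debit+=54
Total debits = 264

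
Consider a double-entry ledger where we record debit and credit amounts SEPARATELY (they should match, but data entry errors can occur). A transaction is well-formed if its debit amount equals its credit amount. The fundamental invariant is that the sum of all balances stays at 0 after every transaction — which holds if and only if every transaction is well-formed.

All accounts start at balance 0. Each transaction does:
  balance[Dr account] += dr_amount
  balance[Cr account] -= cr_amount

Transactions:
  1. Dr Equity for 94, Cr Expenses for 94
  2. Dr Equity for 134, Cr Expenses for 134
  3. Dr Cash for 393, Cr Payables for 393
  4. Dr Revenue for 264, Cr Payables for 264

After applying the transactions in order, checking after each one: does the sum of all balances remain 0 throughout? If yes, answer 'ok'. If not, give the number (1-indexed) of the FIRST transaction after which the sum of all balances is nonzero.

After txn 1: dr=94 cr=94 sum_balances=0
After txn 2: dr=134 cr=134 sum_balances=0
After txn 3: dr=393 cr=393 sum_balances=0
After txn 4: dr=264 cr=264 sum_balances=0

Answer: ok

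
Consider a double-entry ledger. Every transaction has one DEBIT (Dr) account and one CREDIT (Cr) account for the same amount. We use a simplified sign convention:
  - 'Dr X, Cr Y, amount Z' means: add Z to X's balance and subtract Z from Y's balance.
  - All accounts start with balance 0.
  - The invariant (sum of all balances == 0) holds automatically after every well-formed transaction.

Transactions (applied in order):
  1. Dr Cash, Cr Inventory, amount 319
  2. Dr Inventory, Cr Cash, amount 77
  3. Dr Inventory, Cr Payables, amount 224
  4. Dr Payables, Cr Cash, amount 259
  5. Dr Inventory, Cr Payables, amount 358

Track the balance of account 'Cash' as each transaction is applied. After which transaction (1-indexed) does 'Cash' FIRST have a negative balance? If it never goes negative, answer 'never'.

After txn 1: Cash=319
After txn 2: Cash=242
After txn 3: Cash=242
After txn 4: Cash=-17

Answer: 4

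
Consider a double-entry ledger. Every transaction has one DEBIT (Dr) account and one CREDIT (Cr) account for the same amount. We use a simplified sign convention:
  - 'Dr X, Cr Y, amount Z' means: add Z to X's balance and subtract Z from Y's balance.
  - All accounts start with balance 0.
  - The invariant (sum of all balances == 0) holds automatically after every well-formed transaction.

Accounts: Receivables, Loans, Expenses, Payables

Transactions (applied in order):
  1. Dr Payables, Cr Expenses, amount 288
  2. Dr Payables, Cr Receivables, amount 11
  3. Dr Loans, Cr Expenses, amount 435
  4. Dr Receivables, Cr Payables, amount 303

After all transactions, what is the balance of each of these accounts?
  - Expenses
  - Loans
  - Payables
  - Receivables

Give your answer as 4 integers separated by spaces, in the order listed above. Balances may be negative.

Answer: -723 435 -4 292

Derivation:
After txn 1 (Dr Payables, Cr Expenses, amount 288): Expenses=-288 Payables=288
After txn 2 (Dr Payables, Cr Receivables, amount 11): Expenses=-288 Payables=299 Receivables=-11
After txn 3 (Dr Loans, Cr Expenses, amount 435): Expenses=-723 Loans=435 Payables=299 Receivables=-11
After txn 4 (Dr Receivables, Cr Payables, amount 303): Expenses=-723 Loans=435 Payables=-4 Receivables=292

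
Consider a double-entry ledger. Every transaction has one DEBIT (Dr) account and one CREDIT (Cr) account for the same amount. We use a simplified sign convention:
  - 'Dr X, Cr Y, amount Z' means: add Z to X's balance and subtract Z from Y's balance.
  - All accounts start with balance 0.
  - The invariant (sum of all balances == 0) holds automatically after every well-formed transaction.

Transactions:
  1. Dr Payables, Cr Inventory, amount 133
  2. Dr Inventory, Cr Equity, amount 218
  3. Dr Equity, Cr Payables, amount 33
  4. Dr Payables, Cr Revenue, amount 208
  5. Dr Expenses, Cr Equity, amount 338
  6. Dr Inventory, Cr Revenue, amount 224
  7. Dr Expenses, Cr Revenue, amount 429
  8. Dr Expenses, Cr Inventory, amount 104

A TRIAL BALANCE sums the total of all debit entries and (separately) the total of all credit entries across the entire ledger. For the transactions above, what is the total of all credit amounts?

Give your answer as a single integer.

Txn 1: credit+=133
Txn 2: credit+=218
Txn 3: credit+=33
Txn 4: credit+=208
Txn 5: credit+=338
Txn 6: credit+=224
Txn 7: credit+=429
Txn 8: credit+=104
Total credits = 1687

Answer: 1687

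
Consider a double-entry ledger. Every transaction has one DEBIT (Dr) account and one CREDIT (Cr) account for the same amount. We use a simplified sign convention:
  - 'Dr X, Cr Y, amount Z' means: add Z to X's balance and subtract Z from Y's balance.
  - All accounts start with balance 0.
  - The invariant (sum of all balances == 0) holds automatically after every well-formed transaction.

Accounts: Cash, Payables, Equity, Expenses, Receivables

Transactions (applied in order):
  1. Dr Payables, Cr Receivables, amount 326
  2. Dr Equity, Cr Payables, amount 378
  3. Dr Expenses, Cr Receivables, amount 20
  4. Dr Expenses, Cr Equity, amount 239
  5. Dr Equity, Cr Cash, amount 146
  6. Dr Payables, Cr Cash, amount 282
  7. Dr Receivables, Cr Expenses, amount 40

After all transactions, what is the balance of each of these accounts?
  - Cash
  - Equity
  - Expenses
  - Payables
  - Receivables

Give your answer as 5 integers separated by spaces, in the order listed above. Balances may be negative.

Answer: -428 285 219 230 -306

Derivation:
After txn 1 (Dr Payables, Cr Receivables, amount 326): Payables=326 Receivables=-326
After txn 2 (Dr Equity, Cr Payables, amount 378): Equity=378 Payables=-52 Receivables=-326
After txn 3 (Dr Expenses, Cr Receivables, amount 20): Equity=378 Expenses=20 Payables=-52 Receivables=-346
After txn 4 (Dr Expenses, Cr Equity, amount 239): Equity=139 Expenses=259 Payables=-52 Receivables=-346
After txn 5 (Dr Equity, Cr Cash, amount 146): Cash=-146 Equity=285 Expenses=259 Payables=-52 Receivables=-346
After txn 6 (Dr Payables, Cr Cash, amount 282): Cash=-428 Equity=285 Expenses=259 Payables=230 Receivables=-346
After txn 7 (Dr Receivables, Cr Expenses, amount 40): Cash=-428 Equity=285 Expenses=219 Payables=230 Receivables=-306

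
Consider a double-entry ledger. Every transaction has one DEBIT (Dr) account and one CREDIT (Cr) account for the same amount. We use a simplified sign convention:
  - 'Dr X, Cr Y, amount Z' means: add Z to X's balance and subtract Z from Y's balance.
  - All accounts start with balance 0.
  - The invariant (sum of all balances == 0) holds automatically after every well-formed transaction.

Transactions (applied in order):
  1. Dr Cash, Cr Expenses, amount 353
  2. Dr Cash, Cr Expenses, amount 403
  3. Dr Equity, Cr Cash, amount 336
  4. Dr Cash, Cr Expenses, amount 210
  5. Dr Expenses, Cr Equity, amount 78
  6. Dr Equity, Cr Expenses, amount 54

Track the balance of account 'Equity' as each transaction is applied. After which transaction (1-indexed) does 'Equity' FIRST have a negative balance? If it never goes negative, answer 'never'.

After txn 1: Equity=0
After txn 2: Equity=0
After txn 3: Equity=336
After txn 4: Equity=336
After txn 5: Equity=258
After txn 6: Equity=312

Answer: never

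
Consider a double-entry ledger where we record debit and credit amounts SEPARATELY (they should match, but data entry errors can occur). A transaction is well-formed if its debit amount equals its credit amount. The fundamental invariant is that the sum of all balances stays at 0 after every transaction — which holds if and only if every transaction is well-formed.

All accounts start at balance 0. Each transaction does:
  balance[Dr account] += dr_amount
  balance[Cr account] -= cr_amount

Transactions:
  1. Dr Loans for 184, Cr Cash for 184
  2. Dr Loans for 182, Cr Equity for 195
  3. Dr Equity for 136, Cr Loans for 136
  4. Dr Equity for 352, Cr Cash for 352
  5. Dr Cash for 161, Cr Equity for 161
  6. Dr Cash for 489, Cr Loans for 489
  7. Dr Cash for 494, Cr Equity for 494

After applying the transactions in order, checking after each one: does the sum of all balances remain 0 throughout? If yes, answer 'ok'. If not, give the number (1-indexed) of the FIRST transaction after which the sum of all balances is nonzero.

Answer: 2

Derivation:
After txn 1: dr=184 cr=184 sum_balances=0
After txn 2: dr=182 cr=195 sum_balances=-13
After txn 3: dr=136 cr=136 sum_balances=-13
After txn 4: dr=352 cr=352 sum_balances=-13
After txn 5: dr=161 cr=161 sum_balances=-13
After txn 6: dr=489 cr=489 sum_balances=-13
After txn 7: dr=494 cr=494 sum_balances=-13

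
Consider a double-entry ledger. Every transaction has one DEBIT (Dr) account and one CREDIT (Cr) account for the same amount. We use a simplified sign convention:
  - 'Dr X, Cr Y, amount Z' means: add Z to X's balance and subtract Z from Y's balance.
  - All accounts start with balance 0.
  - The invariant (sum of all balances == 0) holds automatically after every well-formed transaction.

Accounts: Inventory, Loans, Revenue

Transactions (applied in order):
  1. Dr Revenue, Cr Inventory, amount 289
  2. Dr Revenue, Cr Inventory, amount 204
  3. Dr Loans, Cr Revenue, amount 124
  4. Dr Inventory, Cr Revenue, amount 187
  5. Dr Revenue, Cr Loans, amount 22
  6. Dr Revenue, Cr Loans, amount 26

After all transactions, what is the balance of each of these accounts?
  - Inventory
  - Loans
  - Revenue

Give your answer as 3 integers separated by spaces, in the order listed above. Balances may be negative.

Answer: -306 76 230

Derivation:
After txn 1 (Dr Revenue, Cr Inventory, amount 289): Inventory=-289 Revenue=289
After txn 2 (Dr Revenue, Cr Inventory, amount 204): Inventory=-493 Revenue=493
After txn 3 (Dr Loans, Cr Revenue, amount 124): Inventory=-493 Loans=124 Revenue=369
After txn 4 (Dr Inventory, Cr Revenue, amount 187): Inventory=-306 Loans=124 Revenue=182
After txn 5 (Dr Revenue, Cr Loans, amount 22): Inventory=-306 Loans=102 Revenue=204
After txn 6 (Dr Revenue, Cr Loans, amount 26): Inventory=-306 Loans=76 Revenue=230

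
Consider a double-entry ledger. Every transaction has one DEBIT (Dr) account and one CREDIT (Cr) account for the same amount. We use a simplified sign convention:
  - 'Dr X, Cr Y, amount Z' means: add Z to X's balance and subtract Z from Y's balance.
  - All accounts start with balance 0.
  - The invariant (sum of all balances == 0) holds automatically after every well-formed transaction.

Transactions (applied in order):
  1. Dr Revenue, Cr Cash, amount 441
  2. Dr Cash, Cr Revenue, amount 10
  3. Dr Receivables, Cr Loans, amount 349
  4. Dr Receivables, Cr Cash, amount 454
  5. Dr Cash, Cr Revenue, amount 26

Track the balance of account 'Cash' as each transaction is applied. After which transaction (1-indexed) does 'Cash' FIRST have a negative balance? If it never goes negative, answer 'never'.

After txn 1: Cash=-441

Answer: 1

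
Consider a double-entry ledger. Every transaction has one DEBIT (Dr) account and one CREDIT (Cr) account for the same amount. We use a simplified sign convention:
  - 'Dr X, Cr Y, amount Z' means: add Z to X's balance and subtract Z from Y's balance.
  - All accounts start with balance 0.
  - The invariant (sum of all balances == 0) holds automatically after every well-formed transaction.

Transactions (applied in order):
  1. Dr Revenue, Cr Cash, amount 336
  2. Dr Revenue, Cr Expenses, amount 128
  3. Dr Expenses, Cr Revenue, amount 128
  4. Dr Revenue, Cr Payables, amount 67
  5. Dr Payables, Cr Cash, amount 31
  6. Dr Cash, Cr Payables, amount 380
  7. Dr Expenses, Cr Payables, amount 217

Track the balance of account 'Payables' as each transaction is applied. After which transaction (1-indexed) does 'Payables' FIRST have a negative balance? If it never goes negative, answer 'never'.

After txn 1: Payables=0
After txn 2: Payables=0
After txn 3: Payables=0
After txn 4: Payables=-67

Answer: 4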